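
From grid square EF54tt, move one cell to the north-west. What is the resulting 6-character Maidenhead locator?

Longitude subsquare t = 19; −1 → 18 = s.
Latitude subsquare t = 19; +1 → 20 = u.

EF54su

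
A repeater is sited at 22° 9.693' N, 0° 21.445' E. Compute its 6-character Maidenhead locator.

Add 180° to longitude and 90° to latitude: 180.3574, 112.1616.
Field: lon ⌊180.3574/20⌋ = 9 → J; lat ⌊112.1616/10⌋ = 11 → L.
Square: lon ⌊0.3574/2⌋ = 0; lat ⌊2.1616/1⌋ = 2.
Subsquare: lon ⌊0.3574/0.0833333⌋ = 4 → e; lat ⌊0.1616/0.0416667⌋ = 3 → d.

JL02ed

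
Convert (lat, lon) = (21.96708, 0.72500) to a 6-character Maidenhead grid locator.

Offset from 180°W / 90°S: lon 180.7250°, lat 111.9671°.
Field (20°×10°, letters A–R): lon ⌊180.7250/20⌋ = 9 → J; lat ⌊111.9671/10⌋ = 11 → L.
Square (2°×1°, digits 0–9): lon ⌊0.7250/2⌋ = 0; lat ⌊1.9671/1⌋ = 1.
Subsquare (5′×2.5′, letters a–x): lon ⌊0.7250/0.0833333⌋ = 8 → i; lat ⌊0.9671/0.0416667⌋ = 23 → x.

JL01ix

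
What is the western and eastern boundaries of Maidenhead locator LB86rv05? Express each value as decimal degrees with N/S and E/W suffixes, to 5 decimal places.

57.41667° E, 57.42500° E

Field L=11, B=1: +11·20° lon, +1·10° lat → SW at lon 40°, lat -80°.
Square 8, 6: +8·2° lon, +6·1° lat → SW at lon 56°, lat -74°.
Subsquare r=17, v=21: +17·0.0833333° lon, +21·0.0416667° lat → SW at lon 57.4167°, lat -73.125°.
Extended square 0, 5: +0·0.00833333° lon, +5·0.00416667° lat → SW at lon 57.4167°, lat -73.1042°.
Cell spans 0.00833333° lon × 0.00416667° lat.
west 57.41667° E, east 57.42500° E.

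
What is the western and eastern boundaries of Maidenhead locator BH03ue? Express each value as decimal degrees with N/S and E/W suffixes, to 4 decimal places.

158.3333° W, 158.2500° W

Field B=1, H=7: +1·20° lon, +7·10° lat → SW at lon -160°, lat -20°.
Square 0, 3: +0·2° lon, +3·1° lat → SW at lon -160°, lat -17°.
Subsquare u=20, e=4: +20·0.0833333° lon, +4·0.0416667° lat → SW at lon -158.333°, lat -16.8333°.
Cell spans 0.0833333° lon × 0.0416667° lat.
west 158.3333° W, east 158.2500° W.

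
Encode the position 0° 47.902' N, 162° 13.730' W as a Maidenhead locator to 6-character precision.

AJ80vt

Offset from 180°W / 90°S: lon 17.7712°, lat 90.7984°.
Field: lon ⌊17.7712/20⌋ = 0 → A; lat ⌊90.7984/10⌋ = 9 → J.
Square: lon ⌊17.7712/2⌋ = 8; lat ⌊0.7984/1⌋ = 0.
Subsquare: lon ⌊1.7712/0.0833333⌋ = 21 → v; lat ⌊0.7984/0.0416667⌋ = 19 → t.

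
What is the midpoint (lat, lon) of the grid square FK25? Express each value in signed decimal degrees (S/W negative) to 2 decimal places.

15.50, -75.00

Field F=5, K=10: +5·20° lon, +10·10° lat → SW at lon -80°, lat 10°.
Square 2, 5: +2·2° lon, +5·1° lat → SW at lon -76°, lat 15°.
Cell spans 2° lon × 1° lat. Centre is SW corner plus half of each.
latitude 15.50, longitude -75.00.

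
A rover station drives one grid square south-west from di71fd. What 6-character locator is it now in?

DI71ec

Longitude subsquare f = 5; −1 → 4 = e.
Latitude subsquare d = 3; −1 → 2 = c.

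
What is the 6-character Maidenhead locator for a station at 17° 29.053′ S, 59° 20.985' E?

LH92qm

Offset from 180°W / 90°S: lon 239.3498°, lat 72.5158°.
Field: lon ⌊239.3498/20⌋ = 11 → L; lat ⌊72.5158/10⌋ = 7 → H.
Square: lon ⌊19.3498/2⌋ = 9; lat ⌊2.5158/1⌋ = 2.
Subsquare: lon ⌊1.3498/0.0833333⌋ = 16 → q; lat ⌊0.5158/0.0416667⌋ = 12 → m.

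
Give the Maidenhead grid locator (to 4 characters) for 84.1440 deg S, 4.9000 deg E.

Add 180° to longitude and 90° to latitude: 184.90, 5.86.
Field: lon ⌊184.90/20⌋ = 9 → J; lat ⌊5.86/10⌋ = 0 → A.
Square: lon ⌊4.90/2⌋ = 2; lat ⌊5.86/1⌋ = 5.

JA25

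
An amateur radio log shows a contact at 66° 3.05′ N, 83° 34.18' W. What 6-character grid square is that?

Offset from 180°W / 90°S: lon 96.4303°, lat 156.0508°.
Field: lon ⌊96.4303/20⌋ = 4 → E; lat ⌊156.0508/10⌋ = 15 → P.
Square: lon ⌊16.4303/2⌋ = 8; lat ⌊6.0508/1⌋ = 6.
Subsquare: lon ⌊0.4303/0.0833333⌋ = 5 → f; lat ⌊0.0508/0.0416667⌋ = 1 → b.

EP86fb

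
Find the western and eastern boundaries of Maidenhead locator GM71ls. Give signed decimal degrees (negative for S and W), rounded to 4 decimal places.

-45.0833, -45.0000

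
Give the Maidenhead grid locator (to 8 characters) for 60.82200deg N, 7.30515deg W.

IP60it37

Shift to the Maidenhead origin (180°W, 90°S): lon 172.69485, lat 150.82200.
Field: 172.69485/20 → 8 → I, 150.82200/10 → 15 → P; chars IP.
Square: 12.69485/2 → 6, 0.82200/1 → 0; chars 60.
Subsquare: 0.69485/0.0833333 → 8 → i, 0.82200/0.0416667 → 19 → t; chars it.
Extended square: 0.02818/0.00833333 → 3, 0.03033/0.00416667 → 7; chars 37.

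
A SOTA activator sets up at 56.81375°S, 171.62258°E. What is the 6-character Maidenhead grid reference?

RD53te

Add 180° to longitude and 90° to latitude: 351.6226, 33.1863.
Field (20°×10°, letters A–R): lon ⌊351.6226/20⌋ = 17 → R; lat ⌊33.1863/10⌋ = 3 → D.
Square (2°×1°, digits 0–9): lon ⌊11.6226/2⌋ = 5; lat ⌊3.1863/1⌋ = 3.
Subsquare (5′×2.5′, letters a–x): lon ⌊1.6226/0.0833333⌋ = 19 → t; lat ⌊0.1863/0.0416667⌋ = 4 → e.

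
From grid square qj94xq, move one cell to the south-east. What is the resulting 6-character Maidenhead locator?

Longitude subsquare x = 23; +1 → 24, wraps to 0 = a, carry into square.
Longitude square 9; +1 → 10, wraps to 0, carry into field.
Longitude field Q = 16; +1 → 17 = R.
Latitude subsquare q = 16; −1 → 15 = p.

RJ04ap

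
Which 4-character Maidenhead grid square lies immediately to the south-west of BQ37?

BQ26

Longitude square 3; −1 → 2.
Latitude square 7; −1 → 6.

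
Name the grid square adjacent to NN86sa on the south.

NN85sx

Latitude subsquare a = 0; −1 → -1, wraps to 23 = x, carry into square.
Latitude square 6; −1 → 5.
The longitude characters are unchanged.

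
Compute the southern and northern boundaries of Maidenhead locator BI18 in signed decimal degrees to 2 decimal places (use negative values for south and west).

Field B=1, I=8: +1·20° lon, +8·10° lat → SW at lon -160°, lat -10°.
Square 1, 8: +1·2° lon, +8·1° lat → SW at lon -158°, lat -2°.
Cell spans 2° lon × 1° lat.
south -2.00, north -1.00.

-2.00, -1.00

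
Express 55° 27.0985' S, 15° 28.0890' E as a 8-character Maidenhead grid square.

JD74rn61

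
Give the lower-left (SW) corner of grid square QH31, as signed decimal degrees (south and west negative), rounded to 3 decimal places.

Field Q=16, H=7: +16·20° lon, +7·10° lat → SW at lon 140°, lat -20°.
Square 3, 1: +3·2° lon, +1·1° lat → SW at lon 146°, lat -19°.
latitude -19.000, longitude 146.000.

-19.000, 146.000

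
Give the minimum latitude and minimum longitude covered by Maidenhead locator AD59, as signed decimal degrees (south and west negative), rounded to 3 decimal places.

-51.000, -170.000

Field A=0, D=3: +0·20° lon, +3·10° lat → SW at lon -180°, lat -60°.
Square 5, 9: +5·2° lon, +9·1° lat → SW at lon -170°, lat -51°.
latitude -51.000, longitude -170.000.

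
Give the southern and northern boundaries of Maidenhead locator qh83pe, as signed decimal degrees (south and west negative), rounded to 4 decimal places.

-16.8333, -16.7917

Field Q=16, H=7: +16·20° lon, +7·10° lat → SW at lon 140°, lat -20°.
Square 8, 3: +8·2° lon, +3·1° lat → SW at lon 156°, lat -17°.
Subsquare p=15, e=4: +15·0.0833333° lon, +4·0.0416667° lat → SW at lon 157.25°, lat -16.8333°.
Cell spans 0.0833333° lon × 0.0416667° lat.
south -16.8333, north -16.7917.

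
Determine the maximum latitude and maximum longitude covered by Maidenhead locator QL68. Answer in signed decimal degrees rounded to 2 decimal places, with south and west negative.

Field Q=16, L=11: +16·20° lon, +11·10° lat → SW at lon 140°, lat 20°.
Square 6, 8: +6·2° lon, +8·1° lat → SW at lon 152°, lat 28°.
Cell spans 2° lon × 1° lat. NE corner is SW corner plus one full cell.
latitude 29.00, longitude 154.00.

29.00, 154.00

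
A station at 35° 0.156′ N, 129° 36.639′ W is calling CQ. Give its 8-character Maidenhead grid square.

CM55ea60

Offset from 180°W / 90°S: lon 50.38935°, lat 125.00260°.
Field: lon ⌊50.38935/20⌋ = 2 → C; lat ⌊125.00260/10⌋ = 12 → M.
Square: lon ⌊10.38935/2⌋ = 5; lat ⌊5.00260/1⌋ = 5.
Subsquare: lon ⌊0.38935/0.0833333⌋ = 4 → e; lat ⌊0.00260/0.0416667⌋ = 0 → a.
Extended square: lon ⌊0.05602/0.00833333⌋ = 6; lat ⌊0.00260/0.00416667⌋ = 0.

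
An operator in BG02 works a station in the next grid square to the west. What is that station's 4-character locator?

AG92

Longitude square 0; −1 → -1, wraps to 9, carry into field.
Longitude field B = 1; −1 → 0 = A.
The latitude characters are unchanged.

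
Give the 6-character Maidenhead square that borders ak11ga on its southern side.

Latitude subsquare a = 0; −1 → -1, wraps to 23 = x, carry into square.
Latitude square 1; −1 → 0.
The longitude characters are unchanged.

AK10gx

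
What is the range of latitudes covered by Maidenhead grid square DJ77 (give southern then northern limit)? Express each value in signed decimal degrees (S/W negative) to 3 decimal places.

7.000, 8.000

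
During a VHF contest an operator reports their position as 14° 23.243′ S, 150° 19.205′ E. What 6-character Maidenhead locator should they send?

Offset from 180°W / 90°S: lon 330.3201°, lat 75.6126°.
Field: 330.3201/20 → 16 → Q, 75.6126/10 → 7 → H; chars QH.
Square: 10.3201/2 → 5, 5.6126/1 → 5; chars 55.
Subsquare: 0.3201/0.0833333 → 3 → d, 0.6126/0.0416667 → 14 → o; chars do.

QH55do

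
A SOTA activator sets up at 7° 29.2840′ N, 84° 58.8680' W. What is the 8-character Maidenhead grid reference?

Add 180° to longitude and 90° to latitude: 95.01887, 97.48807.
Field: 95.01887/20 → 4 → E, 97.48807/10 → 9 → J; chars EJ.
Square: 15.01887/2 → 7, 7.48807/1 → 7; chars 77.
Subsquare: 1.01887/0.0833333 → 12 → m, 0.48807/0.0416667 → 11 → l; chars ml.
Extended square: 0.01887/0.00833333 → 2, 0.02973/0.00416667 → 7; chars 27.

EJ77ml27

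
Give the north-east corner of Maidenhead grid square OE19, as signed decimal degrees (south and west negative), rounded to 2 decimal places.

-40.00, 104.00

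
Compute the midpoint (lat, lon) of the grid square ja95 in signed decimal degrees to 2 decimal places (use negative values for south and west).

Field J=9, A=0: +9·20° lon, +0·10° lat → SW at lon 0°, lat -90°.
Square 9, 5: +9·2° lon, +5·1° lat → SW at lon 18°, lat -85°.
Cell spans 2° lon × 1° lat. Centre is SW corner plus half of each.
latitude -84.50, longitude 19.00.

-84.50, 19.00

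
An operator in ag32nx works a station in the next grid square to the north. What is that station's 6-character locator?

Latitude subsquare x = 23; +1 → 24, wraps to 0 = a, carry into square.
Latitude square 2; +1 → 3.
The longitude characters are unchanged.

AG33na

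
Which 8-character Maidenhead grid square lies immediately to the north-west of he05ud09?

Longitude extended square 0; −1 → -1, wraps to 9, carry into subsquare.
Longitude subsquare u = 20; −1 → 19 = t.
Latitude extended square 9; +1 → 10, wraps to 0, carry into subsquare.
Latitude subsquare d = 3; +1 → 4 = e.

HE05te90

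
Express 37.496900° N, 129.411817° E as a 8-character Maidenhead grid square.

PM47ql99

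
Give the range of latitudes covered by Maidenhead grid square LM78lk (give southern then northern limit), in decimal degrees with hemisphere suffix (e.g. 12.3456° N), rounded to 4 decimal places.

Field L=11, M=12: +11·20° lon, +12·10° lat → SW at lon 40°, lat 30°.
Square 7, 8: +7·2° lon, +8·1° lat → SW at lon 54°, lat 38°.
Subsquare l=11, k=10: +11·0.0833333° lon, +10·0.0416667° lat → SW at lon 54.9167°, lat 38.4167°.
Cell spans 0.0833333° lon × 0.0416667° lat.
south 38.4167° N, north 38.4583° N.

38.4167° N, 38.4583° N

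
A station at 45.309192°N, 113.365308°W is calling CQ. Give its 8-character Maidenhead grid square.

DN35hh64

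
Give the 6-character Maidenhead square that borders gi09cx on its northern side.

GJ00ca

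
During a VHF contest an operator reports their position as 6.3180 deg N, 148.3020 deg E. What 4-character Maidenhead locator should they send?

QJ46

Add 180° to longitude and 90° to latitude: 328.30, 96.32.
Field: lon ⌊328.30/20⌋ = 16 → Q; lat ⌊96.32/10⌋ = 9 → J.
Square: lon ⌊8.30/2⌋ = 4; lat ⌊6.32/1⌋ = 6.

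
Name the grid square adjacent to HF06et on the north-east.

HF06fu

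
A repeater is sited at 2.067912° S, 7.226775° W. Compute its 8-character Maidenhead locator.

II67jw23

Offset from 180°W / 90°S: lon 172.77322°, lat 87.93209°.
Field: 172.77322/20 → 8 → I, 87.93209/10 → 8 → I; chars II.
Square: 12.77322/2 → 6, 7.93209/1 → 7; chars 67.
Subsquare: 0.77322/0.0833333 → 9 → j, 0.93209/0.0416667 → 22 → w; chars jw.
Extended square: 0.02322/0.00833333 → 2, 0.01542/0.00416667 → 3; chars 23.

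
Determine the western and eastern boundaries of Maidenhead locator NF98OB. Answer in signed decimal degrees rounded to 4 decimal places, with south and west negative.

99.1667, 99.2500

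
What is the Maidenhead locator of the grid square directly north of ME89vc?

ME89vd

Latitude subsquare c = 2; +1 → 3 = d.
The longitude characters are unchanged.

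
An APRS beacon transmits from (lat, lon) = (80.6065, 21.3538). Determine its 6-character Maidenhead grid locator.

KR00qo

Add 180° to longitude and 90° to latitude: 201.3538, 170.6065.
Field: 201.3538/20 → 10 → K, 170.6065/10 → 17 → R; chars KR.
Square: 1.3538/2 → 0, 0.6065/1 → 0; chars 00.
Subsquare: 1.3538/0.0833333 → 16 → q, 0.6065/0.0416667 → 14 → o; chars qo.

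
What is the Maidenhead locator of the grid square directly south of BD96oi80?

Latitude extended square 0; −1 → -1, wraps to 9, carry into subsquare.
Latitude subsquare i = 8; −1 → 7 = h.
The longitude characters are unchanged.

BD96oh89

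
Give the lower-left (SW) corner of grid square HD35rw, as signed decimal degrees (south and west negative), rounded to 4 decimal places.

Field H=7, D=3: +7·20° lon, +3·10° lat → SW at lon -40°, lat -60°.
Square 3, 5: +3·2° lon, +5·1° lat → SW at lon -34°, lat -55°.
Subsquare r=17, w=22: +17·0.0833333° lon, +22·0.0416667° lat → SW at lon -32.5833°, lat -54.0833°.
latitude -54.0833, longitude -32.5833.

-54.0833, -32.5833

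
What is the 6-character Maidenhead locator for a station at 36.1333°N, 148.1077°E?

Offset from 180°W / 90°S: lon 328.1077°, lat 126.1333°.
Field: lon ⌊328.1077/20⌋ = 16 → Q; lat ⌊126.1333/10⌋ = 12 → M.
Square: lon ⌊8.1077/2⌋ = 4; lat ⌊6.1333/1⌋ = 6.
Subsquare: lon ⌊0.1077/0.0833333⌋ = 1 → b; lat ⌊0.1333/0.0416667⌋ = 3 → d.

QM46bd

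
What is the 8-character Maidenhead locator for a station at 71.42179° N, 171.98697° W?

Offset from 180°W / 90°S: lon 8.01303°, lat 161.42179°.
Field: lon ⌊8.01303/20⌋ = 0 → A; lat ⌊161.42179/10⌋ = 16 → Q.
Square: lon ⌊8.01303/2⌋ = 4; lat ⌊1.42179/1⌋ = 1.
Subsquare: lon ⌊0.01303/0.0833333⌋ = 0 → a; lat ⌊0.42179/0.0416667⌋ = 10 → k.
Extended square: lon ⌊0.01303/0.00833333⌋ = 1; lat ⌊0.00512/0.00416667⌋ = 1.

AQ41ak11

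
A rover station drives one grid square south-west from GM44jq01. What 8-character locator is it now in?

Longitude extended square 0; −1 → -1, wraps to 9, carry into subsquare.
Longitude subsquare j = 9; −1 → 8 = i.
Latitude extended square 1; −1 → 0.

GM44iq90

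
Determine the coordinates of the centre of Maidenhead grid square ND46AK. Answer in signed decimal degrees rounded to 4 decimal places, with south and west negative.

-53.5625, 88.0417

Field N=13, D=3: +13·20° lon, +3·10° lat → SW at lon 80°, lat -60°.
Square 4, 6: +4·2° lon, +6·1° lat → SW at lon 88°, lat -54°.
Subsquare a=0, k=10: +0·0.0833333° lon, +10·0.0416667° lat → SW at lon 88°, lat -53.5833°.
Cell spans 0.0833333° lon × 0.0416667° lat. Centre is SW corner plus half of each.
latitude -53.5625, longitude 88.0417.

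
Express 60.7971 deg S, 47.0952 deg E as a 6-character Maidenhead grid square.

LC39ne

Add 180° to longitude and 90° to latitude: 227.0952, 29.2029.
Field (20°×10°, letters A–R): lon ⌊227.0952/20⌋ = 11 → L; lat ⌊29.2029/10⌋ = 2 → C.
Square (2°×1°, digits 0–9): lon ⌊7.0952/2⌋ = 3; lat ⌊9.2029/1⌋ = 9.
Subsquare (5′×2.5′, letters a–x): lon ⌊1.0952/0.0833333⌋ = 13 → n; lat ⌊0.2029/0.0416667⌋ = 4 → e.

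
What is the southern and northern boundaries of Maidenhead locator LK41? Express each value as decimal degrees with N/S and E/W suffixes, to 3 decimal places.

Field L=11, K=10: +11·20° lon, +10·10° lat → SW at lon 40°, lat 10°.
Square 4, 1: +4·2° lon, +1·1° lat → SW at lon 48°, lat 11°.
Cell spans 2° lon × 1° lat.
south 11.000° N, north 12.000° N.

11.000° N, 12.000° N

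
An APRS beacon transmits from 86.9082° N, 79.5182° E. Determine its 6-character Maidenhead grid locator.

Offset from 180°W / 90°S: lon 259.5182°, lat 176.9082°.
Field: 259.5182/20 → 12 → M, 176.9082/10 → 17 → R; chars MR.
Square: 19.5182/2 → 9, 6.9082/1 → 6; chars 96.
Subsquare: 1.5182/0.0833333 → 18 → s, 0.9082/0.0416667 → 21 → v; chars sv.

MR96sv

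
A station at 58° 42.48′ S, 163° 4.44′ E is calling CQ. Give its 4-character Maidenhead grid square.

RD11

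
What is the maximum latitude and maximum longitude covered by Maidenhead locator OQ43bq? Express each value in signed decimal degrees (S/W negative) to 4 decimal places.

Field O=14, Q=16: +14·20° lon, +16·10° lat → SW at lon 100°, lat 70°.
Square 4, 3: +4·2° lon, +3·1° lat → SW at lon 108°, lat 73°.
Subsquare b=1, q=16: +1·0.0833333° lon, +16·0.0416667° lat → SW at lon 108.083°, lat 73.6667°.
Cell spans 0.0833333° lon × 0.0416667° lat. NE corner is SW corner plus one full cell.
latitude 73.7083, longitude 108.1667.

73.7083, 108.1667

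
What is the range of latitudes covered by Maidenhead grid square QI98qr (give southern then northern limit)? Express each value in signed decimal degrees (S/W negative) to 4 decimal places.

-1.2917, -1.2500

Field Q=16, I=8: +16·20° lon, +8·10° lat → SW at lon 140°, lat -10°.
Square 9, 8: +9·2° lon, +8·1° lat → SW at lon 158°, lat -2°.
Subsquare q=16, r=17: +16·0.0833333° lon, +17·0.0416667° lat → SW at lon 159.333°, lat -1.29167°.
Cell spans 0.0833333° lon × 0.0416667° lat.
south -1.2917, north -1.2500.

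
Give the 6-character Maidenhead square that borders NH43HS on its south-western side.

NH43gr

Longitude subsquare h = 7; −1 → 6 = g.
Latitude subsquare s = 18; −1 → 17 = r.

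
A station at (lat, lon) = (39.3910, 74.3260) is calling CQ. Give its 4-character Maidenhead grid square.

MM79

Add 180° to longitude and 90° to latitude: 254.33, 129.39.
Field: lon ⌊254.33/20⌋ = 12 → M; lat ⌊129.39/10⌋ = 12 → M.
Square: lon ⌊14.33/2⌋ = 7; lat ⌊9.39/1⌋ = 9.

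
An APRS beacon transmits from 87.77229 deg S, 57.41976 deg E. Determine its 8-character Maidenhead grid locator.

Offset from 180°W / 90°S: lon 237.41976°, lat 2.22771°.
Field: lon ⌊237.41976/20⌋ = 11 → L; lat ⌊2.22771/10⌋ = 0 → A.
Square: lon ⌊17.41976/2⌋ = 8; lat ⌊2.22771/1⌋ = 2.
Subsquare: lon ⌊1.41976/0.0833333⌋ = 17 → r; lat ⌊0.22771/0.0416667⌋ = 5 → f.
Extended square: lon ⌊0.00309/0.00833333⌋ = 0; lat ⌊0.01938/0.00416667⌋ = 4.

LA82rf04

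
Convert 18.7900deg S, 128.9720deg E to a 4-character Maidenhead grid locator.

Offset from 180°W / 90°S: lon 308.97°, lat 71.21°.
Field: 308.97/20 → 15 → P, 71.21/10 → 7 → H; chars PH.
Square: 8.97/2 → 4, 1.21/1 → 1; chars 41.

PH41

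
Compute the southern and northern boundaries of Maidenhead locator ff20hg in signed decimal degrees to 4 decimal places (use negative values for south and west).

-39.7500, -39.7083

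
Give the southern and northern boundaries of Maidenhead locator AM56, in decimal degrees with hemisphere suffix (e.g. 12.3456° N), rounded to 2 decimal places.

Field A=0, M=12: +0·20° lon, +12·10° lat → SW at lon -180°, lat 30°.
Square 5, 6: +5·2° lon, +6·1° lat → SW at lon -170°, lat 36°.
Cell spans 2° lon × 1° lat.
south 36.00° N, north 37.00° N.

36.00° N, 37.00° N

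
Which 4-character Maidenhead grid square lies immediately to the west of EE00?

Longitude square 0; −1 → -1, wraps to 9, carry into field.
Longitude field E = 4; −1 → 3 = D.
The latitude characters are unchanged.

DE90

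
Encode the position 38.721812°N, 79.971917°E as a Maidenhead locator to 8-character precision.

MM98xr63

Shift to the Maidenhead origin (180°W, 90°S): lon 259.97192, lat 128.72181.
Field (20°×10°, letters A–R): 259.97192/20 → 12 → M, 128.72181/10 → 12 → M; chars MM.
Square (2°×1°, digits 0–9): 19.97192/2 → 9, 8.72181/1 → 8; chars 98.
Subsquare (5′×2.5′, letters a–x): 1.97192/0.0833333 → 23 → x, 0.72181/0.0416667 → 17 → r; chars xr.
Extended square (30″×15″, digits 0–9): 0.05525/0.00833333 → 6, 0.01348/0.00416667 → 3; chars 63.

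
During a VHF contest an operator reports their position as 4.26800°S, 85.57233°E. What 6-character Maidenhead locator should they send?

NI25sr

Offset from 180°W / 90°S: lon 265.5723°, lat 85.7320°.
Field (20°×10°, letters A–R): lon ⌊265.5723/20⌋ = 13 → N; lat ⌊85.7320/10⌋ = 8 → I.
Square (2°×1°, digits 0–9): lon ⌊5.5723/2⌋ = 2; lat ⌊5.7320/1⌋ = 5.
Subsquare (5′×2.5′, letters a–x): lon ⌊1.5723/0.0833333⌋ = 18 → s; lat ⌊0.7320/0.0416667⌋ = 17 → r.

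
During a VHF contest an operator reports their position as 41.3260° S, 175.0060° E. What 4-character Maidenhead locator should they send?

Add 180° to longitude and 90° to latitude: 355.01, 48.67.
Field: 355.01/20 → 17 → R, 48.67/10 → 4 → E; chars RE.
Square: 15.01/2 → 7, 8.67/1 → 8; chars 78.

RE78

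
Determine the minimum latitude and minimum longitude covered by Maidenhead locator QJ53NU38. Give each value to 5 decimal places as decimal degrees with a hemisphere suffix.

3.86667° N, 151.10833° E

Field Q=16, J=9: +16·20° lon, +9·10° lat → SW at lon 140°, lat 0°.
Square 5, 3: +5·2° lon, +3·1° lat → SW at lon 150°, lat 3°.
Subsquare n=13, u=20: +13·0.0833333° lon, +20·0.0416667° lat → SW at lon 151.083°, lat 3.83333°.
Extended square 3, 8: +3·0.00833333° lon, +8·0.00416667° lat → SW at lon 151.108°, lat 3.86667°.
latitude 3.86667° N, longitude 151.10833° E.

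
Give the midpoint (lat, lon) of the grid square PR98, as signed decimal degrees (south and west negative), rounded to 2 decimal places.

Field P=15, R=17: +15·20° lon, +17·10° lat → SW at lon 120°, lat 80°.
Square 9, 8: +9·2° lon, +8·1° lat → SW at lon 138°, lat 88°.
Cell spans 2° lon × 1° lat. Centre is SW corner plus half of each.
latitude 88.50, longitude 139.00.

88.50, 139.00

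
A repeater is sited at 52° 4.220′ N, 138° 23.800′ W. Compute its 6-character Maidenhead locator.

Offset from 180°W / 90°S: lon 41.6033°, lat 142.0703°.
Field (20°×10°, letters A–R): lon ⌊41.6033/20⌋ = 2 → C; lat ⌊142.0703/10⌋ = 14 → O.
Square (2°×1°, digits 0–9): lon ⌊1.6033/2⌋ = 0; lat ⌊2.0703/1⌋ = 2.
Subsquare (5′×2.5′, letters a–x): lon ⌊1.6033/0.0833333⌋ = 19 → t; lat ⌊0.0703/0.0416667⌋ = 1 → b.

CO02tb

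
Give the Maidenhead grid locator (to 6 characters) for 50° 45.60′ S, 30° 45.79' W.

HD49of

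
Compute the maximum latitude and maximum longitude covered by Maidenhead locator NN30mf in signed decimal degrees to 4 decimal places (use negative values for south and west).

Field N=13, N=13: +13·20° lon, +13·10° lat → SW at lon 80°, lat 40°.
Square 3, 0: +3·2° lon, +0·1° lat → SW at lon 86°, lat 40°.
Subsquare m=12, f=5: +12·0.0833333° lon, +5·0.0416667° lat → SW at lon 87°, lat 40.2083°.
Cell spans 0.0833333° lon × 0.0416667° lat. NE corner is SW corner plus one full cell.
latitude 40.2500, longitude 87.0833.

40.2500, 87.0833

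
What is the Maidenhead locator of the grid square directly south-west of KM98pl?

KM98ok

Longitude subsquare p = 15; −1 → 14 = o.
Latitude subsquare l = 11; −1 → 10 = k.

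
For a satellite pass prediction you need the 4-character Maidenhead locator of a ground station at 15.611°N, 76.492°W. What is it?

Shift to the Maidenhead origin (180°W, 90°S): lon 103.51, lat 105.61.
Field (20°×10°, letters A–R): 103.51/20 → 5 → F, 105.61/10 → 10 → K; chars FK.
Square (2°×1°, digits 0–9): 3.51/2 → 1, 5.61/1 → 5; chars 15.

FK15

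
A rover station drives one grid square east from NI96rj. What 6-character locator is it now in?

NI96sj

Longitude subsquare r = 17; +1 → 18 = s.
The latitude characters are unchanged.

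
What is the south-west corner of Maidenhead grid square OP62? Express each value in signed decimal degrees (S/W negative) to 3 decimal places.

62.000, 112.000

Field O=14, P=15: +14·20° lon, +15·10° lat → SW at lon 100°, lat 60°.
Square 6, 2: +6·2° lon, +2·1° lat → SW at lon 112°, lat 62°.
latitude 62.000, longitude 112.000.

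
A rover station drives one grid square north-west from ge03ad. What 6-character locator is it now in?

Longitude subsquare a = 0; −1 → -1, wraps to 23 = x, carry into square.
Longitude square 0; −1 → -1, wraps to 9, carry into field.
Longitude field G = 6; −1 → 5 = F.
Latitude subsquare d = 3; +1 → 4 = e.

FE93xe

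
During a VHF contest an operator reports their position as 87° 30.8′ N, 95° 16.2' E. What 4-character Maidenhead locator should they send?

Shift to the Maidenhead origin (180°W, 90°S): lon 275.27, lat 177.51.
Field: lon ⌊275.27/20⌋ = 13 → N; lat ⌊177.51/10⌋ = 17 → R.
Square: lon ⌊15.27/2⌋ = 7; lat ⌊7.51/1⌋ = 7.

NR77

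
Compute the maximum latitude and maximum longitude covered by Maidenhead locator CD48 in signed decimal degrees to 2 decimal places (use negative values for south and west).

-51.00, -130.00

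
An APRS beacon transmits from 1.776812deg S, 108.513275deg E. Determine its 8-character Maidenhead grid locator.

Offset from 180°W / 90°S: lon 288.51328°, lat 88.22319°.
Field (20°×10°, letters A–R): lon ⌊288.51328/20⌋ = 14 → O; lat ⌊88.22319/10⌋ = 8 → I.
Square (2°×1°, digits 0–9): lon ⌊8.51328/2⌋ = 4; lat ⌊8.22319/1⌋ = 8.
Subsquare (5′×2.5′, letters a–x): lon ⌊0.51328/0.0833333⌋ = 6 → g; lat ⌊0.22319/0.0416667⌋ = 5 → f.
Extended square (30″×15″, digits 0–9): lon ⌊0.01328/0.00833333⌋ = 1; lat ⌊0.01485/0.00416667⌋ = 3.

OI48gf13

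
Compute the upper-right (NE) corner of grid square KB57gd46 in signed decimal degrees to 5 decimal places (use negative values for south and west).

Field K=10, B=1: +10·20° lon, +1·10° lat → SW at lon 20°, lat -80°.
Square 5, 7: +5·2° lon, +7·1° lat → SW at lon 30°, lat -73°.
Subsquare g=6, d=3: +6·0.0833333° lon, +3·0.0416667° lat → SW at lon 30.5°, lat -72.875°.
Extended square 4, 6: +4·0.00833333° lon, +6·0.00416667° lat → SW at lon 30.5333°, lat -72.85°.
Cell spans 0.00833333° lon × 0.00416667° lat. NE corner is SW corner plus one full cell.
latitude -72.84583, longitude 30.54167.

-72.84583, 30.54167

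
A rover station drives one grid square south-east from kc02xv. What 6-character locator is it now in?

KC12au

Longitude subsquare x = 23; +1 → 24, wraps to 0 = a, carry into square.
Longitude square 0; +1 → 1.
Latitude subsquare v = 21; −1 → 20 = u.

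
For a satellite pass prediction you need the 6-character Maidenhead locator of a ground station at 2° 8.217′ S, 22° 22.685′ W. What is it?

Shift to the Maidenhead origin (180°W, 90°S): lon 157.6219, lat 87.8631.
Field (20°×10°, letters A–R): lon ⌊157.6219/20⌋ = 7 → H; lat ⌊87.8631/10⌋ = 8 → I.
Square (2°×1°, digits 0–9): lon ⌊17.6219/2⌋ = 8; lat ⌊7.8631/1⌋ = 7.
Subsquare (5′×2.5′, letters a–x): lon ⌊1.6219/0.0833333⌋ = 19 → t; lat ⌊0.8631/0.0416667⌋ = 20 → u.

HI87tu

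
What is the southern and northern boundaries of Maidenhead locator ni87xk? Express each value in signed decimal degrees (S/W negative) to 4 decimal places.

-2.5833, -2.5417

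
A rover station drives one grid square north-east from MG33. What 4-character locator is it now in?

MG44

Longitude square 3; +1 → 4.
Latitude square 3; +1 → 4.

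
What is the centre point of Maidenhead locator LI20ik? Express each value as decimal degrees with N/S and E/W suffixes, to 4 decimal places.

9.5625° S, 44.7083° E

Field L=11, I=8: +11·20° lon, +8·10° lat → SW at lon 40°, lat -10°.
Square 2, 0: +2·2° lon, +0·1° lat → SW at lon 44°, lat -10°.
Subsquare i=8, k=10: +8·0.0833333° lon, +10·0.0416667° lat → SW at lon 44.6667°, lat -9.58333°.
Cell spans 0.0833333° lon × 0.0416667° lat. Centre is SW corner plus half of each.
latitude 9.5625° S, longitude 44.7083° E.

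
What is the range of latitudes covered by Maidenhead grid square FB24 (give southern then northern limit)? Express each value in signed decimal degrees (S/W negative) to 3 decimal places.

-76.000, -75.000

Field F=5, B=1: +5·20° lon, +1·10° lat → SW at lon -80°, lat -80°.
Square 2, 4: +2·2° lon, +4·1° lat → SW at lon -76°, lat -76°.
Cell spans 2° lon × 1° lat.
south -76.000, north -75.000.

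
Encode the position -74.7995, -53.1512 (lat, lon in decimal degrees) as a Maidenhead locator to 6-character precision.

GB35ke

Shift to the Maidenhead origin (180°W, 90°S): lon 126.8488, lat 15.2005.
Field: 126.8488/20 → 6 → G, 15.2005/10 → 1 → B; chars GB.
Square: 6.8488/2 → 3, 5.2005/1 → 5; chars 35.
Subsquare: 0.8488/0.0833333 → 10 → k, 0.2005/0.0416667 → 4 → e; chars ke.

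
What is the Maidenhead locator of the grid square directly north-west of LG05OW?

LG05nx

Longitude subsquare o = 14; −1 → 13 = n.
Latitude subsquare w = 22; +1 → 23 = x.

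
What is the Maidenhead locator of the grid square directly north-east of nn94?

ON05

Longitude square 9; +1 → 10, wraps to 0, carry into field.
Longitude field N = 13; +1 → 14 = O.
Latitude square 4; +1 → 5.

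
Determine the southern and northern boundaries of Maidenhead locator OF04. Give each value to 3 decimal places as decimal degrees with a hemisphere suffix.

Field O=14, F=5: +14·20° lon, +5·10° lat → SW at lon 100°, lat -40°.
Square 0, 4: +0·2° lon, +4·1° lat → SW at lon 100°, lat -36°.
Cell spans 2° lon × 1° lat.
south 36.000° S, north 35.000° S.

36.000° S, 35.000° S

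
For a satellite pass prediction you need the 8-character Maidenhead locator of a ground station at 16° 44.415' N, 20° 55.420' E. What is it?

KK06lr07

Shift to the Maidenhead origin (180°W, 90°S): lon 200.92367, lat 106.74025.
Field: 200.92367/20 → 10 → K, 106.74025/10 → 10 → K; chars KK.
Square: 0.92367/2 → 0, 6.74025/1 → 6; chars 06.
Subsquare: 0.92367/0.0833333 → 11 → l, 0.74025/0.0416667 → 17 → r; chars lr.
Extended square: 0.00700/0.00833333 → 0, 0.03192/0.00416667 → 7; chars 07.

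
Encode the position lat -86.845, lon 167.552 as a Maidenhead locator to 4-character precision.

RA33

Offset from 180°W / 90°S: lon 347.55°, lat 3.16°.
Field: 347.55/20 → 17 → R, 3.16/10 → 0 → A; chars RA.
Square: 7.55/2 → 3, 3.16/1 → 3; chars 33.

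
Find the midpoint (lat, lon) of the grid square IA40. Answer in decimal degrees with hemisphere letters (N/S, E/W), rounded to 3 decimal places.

89.500° S, 11.000° W

Field I=8, A=0: +8·20° lon, +0·10° lat → SW at lon -20°, lat -90°.
Square 4, 0: +4·2° lon, +0·1° lat → SW at lon -12°, lat -90°.
Cell spans 2° lon × 1° lat. Centre is SW corner plus half of each.
latitude 89.500° S, longitude 11.000° W.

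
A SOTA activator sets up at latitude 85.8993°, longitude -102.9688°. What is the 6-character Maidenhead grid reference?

DR85mv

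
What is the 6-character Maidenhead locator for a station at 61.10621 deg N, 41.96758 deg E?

LP01xc

Shift to the Maidenhead origin (180°W, 90°S): lon 221.9676, lat 151.1062.
Field: lon ⌊221.9676/20⌋ = 11 → L; lat ⌊151.1062/10⌋ = 15 → P.
Square: lon ⌊1.9676/2⌋ = 0; lat ⌊1.1062/1⌋ = 1.
Subsquare: lon ⌊1.9676/0.0833333⌋ = 23 → x; lat ⌊0.1062/0.0416667⌋ = 2 → c.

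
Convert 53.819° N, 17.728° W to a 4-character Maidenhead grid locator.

Offset from 180°W / 90°S: lon 162.27°, lat 143.82°.
Field (20°×10°, letters A–R): lon ⌊162.27/20⌋ = 8 → I; lat ⌊143.82/10⌋ = 14 → O.
Square (2°×1°, digits 0–9): lon ⌊2.27/2⌋ = 1; lat ⌊3.82/1⌋ = 3.

IO13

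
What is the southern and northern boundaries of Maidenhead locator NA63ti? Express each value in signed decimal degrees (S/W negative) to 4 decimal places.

Field N=13, A=0: +13·20° lon, +0·10° lat → SW at lon 80°, lat -90°.
Square 6, 3: +6·2° lon, +3·1° lat → SW at lon 92°, lat -87°.
Subsquare t=19, i=8: +19·0.0833333° lon, +8·0.0416667° lat → SW at lon 93.5833°, lat -86.6667°.
Cell spans 0.0833333° lon × 0.0416667° lat.
south -86.6667, north -86.6250.

-86.6667, -86.6250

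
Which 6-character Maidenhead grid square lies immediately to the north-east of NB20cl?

Longitude subsquare c = 2; +1 → 3 = d.
Latitude subsquare l = 11; +1 → 12 = m.

NB20dm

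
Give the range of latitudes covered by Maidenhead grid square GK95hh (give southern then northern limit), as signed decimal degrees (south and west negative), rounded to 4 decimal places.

Field G=6, K=10: +6·20° lon, +10·10° lat → SW at lon -60°, lat 10°.
Square 9, 5: +9·2° lon, +5·1° lat → SW at lon -42°, lat 15°.
Subsquare h=7, h=7: +7·0.0833333° lon, +7·0.0416667° lat → SW at lon -41.4167°, lat 15.2917°.
Cell spans 0.0833333° lon × 0.0416667° lat.
south 15.2917, north 15.3333.

15.2917, 15.3333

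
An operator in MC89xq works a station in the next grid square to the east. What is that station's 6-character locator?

Longitude subsquare x = 23; +1 → 24, wraps to 0 = a, carry into square.
Longitude square 8; +1 → 9.
The latitude characters are unchanged.

MC99aq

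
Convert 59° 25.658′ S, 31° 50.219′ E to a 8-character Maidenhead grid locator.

KD50wn07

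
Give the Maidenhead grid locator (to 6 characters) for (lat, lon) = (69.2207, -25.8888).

HP79bf

Shift to the Maidenhead origin (180°W, 90°S): lon 154.1112, lat 159.2207.
Field: lon ⌊154.1112/20⌋ = 7 → H; lat ⌊159.2207/10⌋ = 15 → P.
Square: lon ⌊14.1112/2⌋ = 7; lat ⌊9.2207/1⌋ = 9.
Subsquare: lon ⌊0.1112/0.0833333⌋ = 1 → b; lat ⌊0.2207/0.0416667⌋ = 5 → f.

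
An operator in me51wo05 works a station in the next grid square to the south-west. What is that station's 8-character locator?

Longitude extended square 0; −1 → -1, wraps to 9, carry into subsquare.
Longitude subsquare w = 22; −1 → 21 = v.
Latitude extended square 5; −1 → 4.

ME51vo94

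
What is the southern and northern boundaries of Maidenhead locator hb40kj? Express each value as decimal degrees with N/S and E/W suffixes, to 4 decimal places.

Field H=7, B=1: +7·20° lon, +1·10° lat → SW at lon -40°, lat -80°.
Square 4, 0: +4·2° lon, +0·1° lat → SW at lon -32°, lat -80°.
Subsquare k=10, j=9: +10·0.0833333° lon, +9·0.0416667° lat → SW at lon -31.1667°, lat -79.625°.
Cell spans 0.0833333° lon × 0.0416667° lat.
south 79.6250° S, north 79.5833° S.

79.6250° S, 79.5833° S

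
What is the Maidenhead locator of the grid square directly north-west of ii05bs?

II05at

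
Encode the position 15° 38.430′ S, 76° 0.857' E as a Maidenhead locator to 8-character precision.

MH84ai16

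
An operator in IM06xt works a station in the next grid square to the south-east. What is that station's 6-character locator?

IM16as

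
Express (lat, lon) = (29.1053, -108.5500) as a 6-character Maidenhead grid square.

DL59rc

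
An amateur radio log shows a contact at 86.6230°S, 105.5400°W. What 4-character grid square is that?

DA73

Add 180° to longitude and 90° to latitude: 74.46, 3.38.
Field (20°×10°, letters A–R): 74.46/20 → 3 → D, 3.38/10 → 0 → A; chars DA.
Square (2°×1°, digits 0–9): 14.46/2 → 7, 3.38/1 → 3; chars 73.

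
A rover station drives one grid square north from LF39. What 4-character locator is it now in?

LG30

Latitude square 9; +1 → 10, wraps to 0, carry into field.
Latitude field F = 5; +1 → 6 = G.
The longitude characters are unchanged.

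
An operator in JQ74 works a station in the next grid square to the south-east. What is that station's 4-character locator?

JQ83

Longitude square 7; +1 → 8.
Latitude square 4; −1 → 3.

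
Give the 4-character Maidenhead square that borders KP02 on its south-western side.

JP91

Longitude square 0; −1 → -1, wraps to 9, carry into field.
Longitude field K = 10; −1 → 9 = J.
Latitude square 2; −1 → 1.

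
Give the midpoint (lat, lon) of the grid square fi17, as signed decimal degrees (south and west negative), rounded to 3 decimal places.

-2.500, -77.000

Field F=5, I=8: +5·20° lon, +8·10° lat → SW at lon -80°, lat -10°.
Square 1, 7: +1·2° lon, +7·1° lat → SW at lon -78°, lat -3°.
Cell spans 2° lon × 1° lat. Centre is SW corner plus half of each.
latitude -2.500, longitude -77.000.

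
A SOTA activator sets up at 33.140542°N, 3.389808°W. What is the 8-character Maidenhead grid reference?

IM83hd33

Add 180° to longitude and 90° to latitude: 176.61019, 123.14054.
Field: lon ⌊176.61019/20⌋ = 8 → I; lat ⌊123.14054/10⌋ = 12 → M.
Square: lon ⌊16.61019/2⌋ = 8; lat ⌊3.14054/1⌋ = 3.
Subsquare: lon ⌊0.61019/0.0833333⌋ = 7 → h; lat ⌊0.14054/0.0416667⌋ = 3 → d.
Extended square: lon ⌊0.02686/0.00833333⌋ = 3; lat ⌊0.01554/0.00416667⌋ = 3.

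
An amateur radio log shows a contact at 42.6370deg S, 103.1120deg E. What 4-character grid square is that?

OE17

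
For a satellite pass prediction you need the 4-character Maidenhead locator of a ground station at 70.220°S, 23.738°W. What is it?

HB89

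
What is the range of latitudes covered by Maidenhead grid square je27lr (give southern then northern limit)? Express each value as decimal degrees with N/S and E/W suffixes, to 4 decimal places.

42.2917° S, 42.2500° S

Field J=9, E=4: +9·20° lon, +4·10° lat → SW at lon 0°, lat -50°.
Square 2, 7: +2·2° lon, +7·1° lat → SW at lon 4°, lat -43°.
Subsquare l=11, r=17: +11·0.0833333° lon, +17·0.0416667° lat → SW at lon 4.91667°, lat -42.2917°.
Cell spans 0.0833333° lon × 0.0416667° lat.
south 42.2917° S, north 42.2500° S.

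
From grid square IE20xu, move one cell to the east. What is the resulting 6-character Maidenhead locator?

Longitude subsquare x = 23; +1 → 24, wraps to 0 = a, carry into square.
Longitude square 2; +1 → 3.
The latitude characters are unchanged.

IE30au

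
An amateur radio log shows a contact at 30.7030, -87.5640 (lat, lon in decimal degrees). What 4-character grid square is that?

Add 180° to longitude and 90° to latitude: 92.44, 120.70.
Field (20°×10°, letters A–R): 92.44/20 → 4 → E, 120.70/10 → 12 → M; chars EM.
Square (2°×1°, digits 0–9): 12.44/2 → 6, 0.70/1 → 0; chars 60.

EM60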